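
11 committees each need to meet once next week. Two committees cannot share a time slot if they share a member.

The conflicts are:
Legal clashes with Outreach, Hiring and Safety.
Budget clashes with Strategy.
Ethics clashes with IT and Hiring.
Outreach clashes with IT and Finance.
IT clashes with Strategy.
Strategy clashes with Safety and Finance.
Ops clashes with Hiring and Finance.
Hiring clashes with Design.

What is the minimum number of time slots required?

3

The cycle Strategy-Safety-Legal-Outreach-Finance-Strategy has odd length 5, so it cannot be 2-colored; at least 3 time slots are needed.
3 time slots suffice: Legal=2, Budget=2, Ethics=3, Outreach=1, IT=2, Strategy=1, Ops=3, Hiring=1, Safety=3, Finance=2, Design=2. No two conflicting committees share a time slot.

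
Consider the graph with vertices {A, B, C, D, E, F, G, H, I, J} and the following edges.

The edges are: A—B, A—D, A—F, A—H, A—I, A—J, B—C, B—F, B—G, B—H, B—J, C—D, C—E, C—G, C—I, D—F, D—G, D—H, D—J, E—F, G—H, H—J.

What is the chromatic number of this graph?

A, B, H, J are mutually adjacent (a clique of size 4), so at least 4 colors are needed.
4 colors suffice: color 1 → {A, C}; color 2 → {B, D, E, I}; color 3 → {F, H}; color 4 → {G, J}. Each edge has distinct colors on its endpoints.

4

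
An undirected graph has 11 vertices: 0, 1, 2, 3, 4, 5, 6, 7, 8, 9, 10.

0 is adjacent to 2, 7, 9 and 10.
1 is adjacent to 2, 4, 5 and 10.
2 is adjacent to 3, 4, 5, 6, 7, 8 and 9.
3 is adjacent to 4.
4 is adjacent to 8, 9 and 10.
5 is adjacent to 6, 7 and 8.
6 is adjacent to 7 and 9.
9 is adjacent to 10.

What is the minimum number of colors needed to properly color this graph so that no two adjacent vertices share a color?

2, 5, 6, 7 form a clique, so at least 4 colors are needed.
A valid assignment using 4 colors: 0=blue, 1=green, 2=red, 3=green, 4=blue, 5=blue, 6=yellow, 7=green, 8=green, 9=green, 10=red. No two adjacent vertices share a color.

4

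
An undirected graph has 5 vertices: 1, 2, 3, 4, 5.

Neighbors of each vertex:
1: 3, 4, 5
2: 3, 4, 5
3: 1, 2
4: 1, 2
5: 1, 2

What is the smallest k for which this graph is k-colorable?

1 and 4 are adjacent, so at least 2 colors are needed.
2 colors suffice: color red → {1, 2}; color blue → {3, 4, 5}. Each edge has distinct colors on its endpoints.

2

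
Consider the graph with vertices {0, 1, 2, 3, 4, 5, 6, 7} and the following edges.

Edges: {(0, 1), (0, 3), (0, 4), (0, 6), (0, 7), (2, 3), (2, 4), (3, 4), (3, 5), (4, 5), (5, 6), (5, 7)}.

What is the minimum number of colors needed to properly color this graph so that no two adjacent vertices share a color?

0, 3, 4 form a triangle, so at least 3 colors are needed.
3 colors suffice: color a → {0, 2, 5}; color b → {1, 3, 6, 7}; color c → {4}. Every edge joins two different colors.

3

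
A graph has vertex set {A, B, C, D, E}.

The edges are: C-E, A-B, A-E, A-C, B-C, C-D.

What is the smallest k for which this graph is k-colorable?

A, B, C are pairwise adjacent, so at least 3 colors are needed.
3 colors suffice: color 1 → {C}; color 2 → {A, D}; color 3 → {B, E}. Every edge joins two different colors.

3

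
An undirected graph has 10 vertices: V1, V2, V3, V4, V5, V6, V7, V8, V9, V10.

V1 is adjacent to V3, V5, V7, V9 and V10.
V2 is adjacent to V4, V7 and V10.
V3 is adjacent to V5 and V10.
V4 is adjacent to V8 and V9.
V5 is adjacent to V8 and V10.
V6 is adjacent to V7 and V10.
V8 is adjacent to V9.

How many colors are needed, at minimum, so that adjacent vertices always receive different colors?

V1, V3, V5, V10 form a clique, so at least 4 colors are needed.
4 colors suffice: color R → {V1, V2, V6, V8}; color B → {V7, V9, V10}; color G → {V4, V5}; color Y → {V3}. No two adjacent vertices share a color.

4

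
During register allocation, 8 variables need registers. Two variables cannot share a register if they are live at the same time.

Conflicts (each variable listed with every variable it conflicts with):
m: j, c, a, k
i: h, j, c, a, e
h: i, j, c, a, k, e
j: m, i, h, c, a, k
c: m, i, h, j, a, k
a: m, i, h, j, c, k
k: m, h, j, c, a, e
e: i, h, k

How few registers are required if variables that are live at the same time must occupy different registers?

5

i, h, j, c, a are mutually in conflict, so at least 5 registers are needed.
5 registers suffice: register 1 → {i, k}; register 2 → {j, e}; register 3 → {c}; register 4 → {m, h}; register 5 → {a}. Every pair that conflicts lands in different registers.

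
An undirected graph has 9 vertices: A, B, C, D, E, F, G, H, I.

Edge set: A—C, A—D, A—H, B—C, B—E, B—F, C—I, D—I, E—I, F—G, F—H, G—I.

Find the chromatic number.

The cycle B-F-G-I-C-B has odd length 5, so it cannot be 2-colored; at least 3 colors are needed.
A valid assignment using 3 colors: A=1, B=1, C=2, D=2, E=2, F=2, G=3, H=3, I=1. No two adjacent vertices share a color.

3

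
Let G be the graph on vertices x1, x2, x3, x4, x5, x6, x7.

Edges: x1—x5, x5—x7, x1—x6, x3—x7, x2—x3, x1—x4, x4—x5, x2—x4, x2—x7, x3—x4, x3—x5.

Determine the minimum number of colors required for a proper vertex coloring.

3

x1, x4, x5 are pairwise adjacent, so at least 3 colors are needed.
3 colors suffice: color red → {x2, x5, x6}; color blue → {x4, x7}; color green → {x1, x3}. Each edge has distinct colors on its endpoints.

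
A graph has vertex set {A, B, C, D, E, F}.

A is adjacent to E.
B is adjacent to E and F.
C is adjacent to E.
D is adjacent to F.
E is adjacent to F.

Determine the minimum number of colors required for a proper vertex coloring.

3

B, E, F form a triangle, so at least 3 colors are needed.
3 colors suffice: color 1 → {D, E}; color 2 → {A, C, F}; color 3 → {B}. Every edge joins two different colors.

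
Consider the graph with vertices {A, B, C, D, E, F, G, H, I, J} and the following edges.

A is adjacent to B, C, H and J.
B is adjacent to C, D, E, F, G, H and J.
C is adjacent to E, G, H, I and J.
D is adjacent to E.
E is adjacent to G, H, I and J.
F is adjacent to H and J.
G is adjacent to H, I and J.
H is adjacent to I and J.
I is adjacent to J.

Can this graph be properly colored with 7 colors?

Yes

The chromatic number is 6. B, C, E, G, H, J form a clique, so at least 6 colors are needed.
A valid assignment using 6 colors: A=4, B=1, C=5, D=2, E=4, F=4, G=6, H=3, I=1, J=2.
Since 7 ≥ 6, a proper 7-coloring certainly exists.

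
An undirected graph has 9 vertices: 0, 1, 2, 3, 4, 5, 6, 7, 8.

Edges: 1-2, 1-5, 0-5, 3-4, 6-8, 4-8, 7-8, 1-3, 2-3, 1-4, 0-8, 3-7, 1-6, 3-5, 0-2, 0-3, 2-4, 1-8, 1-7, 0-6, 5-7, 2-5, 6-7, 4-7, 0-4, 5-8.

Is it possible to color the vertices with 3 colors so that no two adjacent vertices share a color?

1, 4, 7, 8 are mutually adjacent (a clique of size 4), so at least 4 colors are needed.
So 3 colors are not enough.

No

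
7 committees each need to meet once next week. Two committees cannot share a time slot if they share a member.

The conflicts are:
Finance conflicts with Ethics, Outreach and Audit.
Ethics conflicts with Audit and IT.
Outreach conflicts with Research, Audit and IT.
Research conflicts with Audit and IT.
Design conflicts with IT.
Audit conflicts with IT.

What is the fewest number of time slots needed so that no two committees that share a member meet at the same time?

Outreach, Research, Audit, IT all conflict with each other, so at least 4 time slots are needed.
Using 4 time slots: Finance=2, Ethics=3, Outreach=3, Research=4, Design=1, Audit=1, IT=2. Each listed conflict is separated.

4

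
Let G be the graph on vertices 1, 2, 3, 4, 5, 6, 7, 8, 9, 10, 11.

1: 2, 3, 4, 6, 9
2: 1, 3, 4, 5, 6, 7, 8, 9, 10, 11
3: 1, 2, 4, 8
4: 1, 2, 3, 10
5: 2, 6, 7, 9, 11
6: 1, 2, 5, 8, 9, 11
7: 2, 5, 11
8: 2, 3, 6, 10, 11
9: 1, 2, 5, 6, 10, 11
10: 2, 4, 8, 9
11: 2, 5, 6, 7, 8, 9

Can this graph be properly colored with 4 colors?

No

2, 5, 6, 9, 11 are pairwise adjacent (a clique of size 5), so at least 5 colors are needed.
So 4 colors are not enough.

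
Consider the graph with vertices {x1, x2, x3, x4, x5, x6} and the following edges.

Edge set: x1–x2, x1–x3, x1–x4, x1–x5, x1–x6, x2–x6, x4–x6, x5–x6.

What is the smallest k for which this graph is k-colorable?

x1, x5, x6 are mutually adjacent, so at least 3 colors are needed.
3 colors suffice: color 1 → {x1}; color 2 → {x3, x6}; color 3 → {x2, x4, x5}. No two adjacent vertices share a color.

3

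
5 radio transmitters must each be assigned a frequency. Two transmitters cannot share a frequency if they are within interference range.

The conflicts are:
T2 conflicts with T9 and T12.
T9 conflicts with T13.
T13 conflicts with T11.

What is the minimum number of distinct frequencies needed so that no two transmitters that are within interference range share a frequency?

T2 and T9 conflict, so at least 2 frequencies are needed.
A valid assignment using 2 frequencies: T2=1, T9=2, T13=1, T12=2, T11=2. Every pair that conflicts lands in different frequencies.

2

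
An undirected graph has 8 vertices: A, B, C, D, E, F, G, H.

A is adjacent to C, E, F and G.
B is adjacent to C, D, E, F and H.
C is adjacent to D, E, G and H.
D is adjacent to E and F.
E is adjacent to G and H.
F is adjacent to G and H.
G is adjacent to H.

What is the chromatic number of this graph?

4

B, C, E, H are pairwise adjacent (a clique of size 4), so at least 4 colors are needed.
A valid assignment using 4 colors: A=3, B=4, C=2, D=3, E=1, F=1, G=4, H=3. Each edge has distinct colors on its endpoints.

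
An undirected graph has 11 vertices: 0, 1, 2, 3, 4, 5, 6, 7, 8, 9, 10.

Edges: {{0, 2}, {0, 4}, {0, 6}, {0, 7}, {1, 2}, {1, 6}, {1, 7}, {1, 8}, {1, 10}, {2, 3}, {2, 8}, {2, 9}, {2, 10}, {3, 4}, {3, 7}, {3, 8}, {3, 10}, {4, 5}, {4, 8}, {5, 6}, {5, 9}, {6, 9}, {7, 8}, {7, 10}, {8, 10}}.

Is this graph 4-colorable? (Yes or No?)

Yes

The chromatic number is 4. 1, 7, 8, 10 are pairwise adjacent (a clique of size 4), so at least 4 colors are needed.
4 colors suffice: color red → {6, 8}; color blue → {2, 4, 7}; color green → {0, 1, 3, 5}; color yellow → {9, 10}.
That is already a proper 4-coloring.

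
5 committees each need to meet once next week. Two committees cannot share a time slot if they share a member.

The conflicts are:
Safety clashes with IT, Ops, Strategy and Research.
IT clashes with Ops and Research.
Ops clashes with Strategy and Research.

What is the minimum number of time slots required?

4

Safety, IT, Ops, Research all conflict with each other, so at least 4 time slots are needed.
4 time slots suffice: Safety=2, IT=4, Ops=1, Strategy=3, Research=3. Every pair that conflicts lands in different time slots.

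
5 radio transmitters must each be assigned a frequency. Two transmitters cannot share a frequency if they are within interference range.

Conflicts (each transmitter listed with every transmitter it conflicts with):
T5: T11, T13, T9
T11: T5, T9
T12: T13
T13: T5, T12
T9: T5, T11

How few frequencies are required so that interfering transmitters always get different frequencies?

T5, T11, T9 all conflict with each other, so at least 3 frequencies are needed.
A valid assignment using 3 frequencies: T5=1, T11=2, T12=1, T13=2, T9=3. No two conflicting transmitters share a frequency.

3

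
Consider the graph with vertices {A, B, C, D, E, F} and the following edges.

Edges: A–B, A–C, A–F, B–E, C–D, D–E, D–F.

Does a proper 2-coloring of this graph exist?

The cycle B-A-C-D-E-B has odd length 5, so it cannot be 2-colored; at least 3 colors are needed.
So 2 colors are not enough.

No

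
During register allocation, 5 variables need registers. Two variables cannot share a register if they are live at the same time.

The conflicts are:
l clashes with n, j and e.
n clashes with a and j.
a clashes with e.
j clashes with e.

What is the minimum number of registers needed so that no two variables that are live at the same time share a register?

l, n, j are mutually in conflict, so at least 3 registers are needed.
3 registers suffice: register 1 → {n, e}; register 2 → {a, j}; register 3 → {l}. Every pair that conflicts lands in different registers.

3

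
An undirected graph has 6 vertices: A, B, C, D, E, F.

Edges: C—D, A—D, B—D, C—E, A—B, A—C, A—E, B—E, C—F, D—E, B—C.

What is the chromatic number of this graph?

A, B, C, D, E form a clique, so at least 5 colors are needed.
One proper 5-coloring: A=yellow, B=purple, C=red, D=green, E=blue, F=blue. Every edge joins two different colors.

5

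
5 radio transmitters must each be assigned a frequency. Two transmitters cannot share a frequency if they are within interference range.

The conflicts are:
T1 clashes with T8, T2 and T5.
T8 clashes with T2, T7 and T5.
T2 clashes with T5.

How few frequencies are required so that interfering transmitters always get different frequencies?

T1, T8, T2, T5 all conflict with each other, so at least 4 frequencies are needed.
Using 4 frequencies: T1=4, T8=1, T2=2, T7=2, T5=3. Every pair that conflicts lands in different frequencies.

4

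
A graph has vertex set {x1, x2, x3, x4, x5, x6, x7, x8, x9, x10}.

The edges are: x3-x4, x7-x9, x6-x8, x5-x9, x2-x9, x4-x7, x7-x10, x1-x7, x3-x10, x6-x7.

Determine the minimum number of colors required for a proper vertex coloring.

2

x6 and x8 are adjacent, so at least 2 colors are needed.
2 colors suffice: x1=2, x2=1, x3=1, x4=2, x5=1, x6=2, x7=1, x8=1, x9=2, x10=2. No two adjacent vertices share a color.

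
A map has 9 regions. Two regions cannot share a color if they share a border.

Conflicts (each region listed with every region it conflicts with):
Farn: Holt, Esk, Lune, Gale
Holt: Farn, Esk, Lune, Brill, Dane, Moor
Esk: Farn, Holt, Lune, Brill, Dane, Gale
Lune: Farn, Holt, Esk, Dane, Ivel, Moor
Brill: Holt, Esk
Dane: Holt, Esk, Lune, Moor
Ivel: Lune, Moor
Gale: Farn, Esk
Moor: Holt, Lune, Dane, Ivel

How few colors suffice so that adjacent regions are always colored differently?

Holt, Esk, Lune, Dane pairwise conflict, so at least 4 colors are needed.
4 colors suffice: color 1 → {Lune, Brill, Gale}; color 2 → {Esk, Moor}; color 3 → {Holt, Ivel}; color 4 → {Farn, Dane}. Each listed conflict is separated.

4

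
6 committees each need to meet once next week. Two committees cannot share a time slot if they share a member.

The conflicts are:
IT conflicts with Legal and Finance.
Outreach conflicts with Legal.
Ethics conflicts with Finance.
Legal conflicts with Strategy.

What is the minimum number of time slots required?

Outreach and Legal conflict, so at least 2 time slots are needed.
2 time slots suffice: time slot 1 → {Legal, Finance}; time slot 2 → {IT, Outreach, Ethics, Strategy}. No two conflicting committees share a time slot.

2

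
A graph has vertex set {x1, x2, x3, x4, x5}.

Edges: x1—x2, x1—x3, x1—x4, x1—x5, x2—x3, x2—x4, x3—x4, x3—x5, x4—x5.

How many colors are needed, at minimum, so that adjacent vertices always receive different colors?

x1, x3, x4, x5 are pairwise adjacent (a clique of size 4), so at least 4 colors are needed.
A valid assignment using 4 colors: x1=2, x2=4, x3=3, x4=1, x5=4. No two adjacent vertices share a color.

4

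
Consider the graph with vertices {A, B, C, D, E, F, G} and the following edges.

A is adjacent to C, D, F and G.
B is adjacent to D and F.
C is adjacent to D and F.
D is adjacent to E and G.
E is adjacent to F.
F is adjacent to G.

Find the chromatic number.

A, C, D form a triangle, so at least 3 colors are needed.
3 colors suffice: A=2, B=2, C=3, D=1, E=2, F=1, G=3. Each edge has distinct colors on its endpoints.

3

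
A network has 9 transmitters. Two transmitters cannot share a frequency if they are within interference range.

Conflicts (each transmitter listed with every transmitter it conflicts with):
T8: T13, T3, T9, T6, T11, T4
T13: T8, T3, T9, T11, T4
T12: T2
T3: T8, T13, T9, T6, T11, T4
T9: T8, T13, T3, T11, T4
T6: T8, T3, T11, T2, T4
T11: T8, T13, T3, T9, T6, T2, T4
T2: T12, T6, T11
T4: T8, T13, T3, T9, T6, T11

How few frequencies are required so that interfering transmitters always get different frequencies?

6

T8, T13, T3, T9, T11, T4 pairwise conflict, so at least 6 frequencies are needed.
Using 6 frequencies: T8=4, T13=5, T12=1, T3=3, T9=6, T6=5, T11=1, T2=2, T4=2. Each listed conflict is separated.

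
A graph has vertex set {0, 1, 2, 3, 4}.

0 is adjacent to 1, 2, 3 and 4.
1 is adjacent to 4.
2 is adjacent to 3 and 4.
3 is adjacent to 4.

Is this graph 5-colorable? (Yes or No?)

The chromatic number is 4. 0, 2, 3, 4 are pairwise adjacent (a clique of size 4), so at least 4 colors are needed.
4 colors suffice: 0=a, 1=c, 2=c, 3=d, 4=b.
Since 5 ≥ 4, a proper 5-coloring certainly exists.

Yes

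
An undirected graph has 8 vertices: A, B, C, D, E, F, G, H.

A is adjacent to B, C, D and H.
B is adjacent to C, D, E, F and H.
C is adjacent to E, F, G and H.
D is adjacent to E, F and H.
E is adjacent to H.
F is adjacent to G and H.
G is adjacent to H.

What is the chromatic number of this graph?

4

A, B, D, H are mutually adjacent (a clique of size 4), so at least 4 colors are needed.
4 colors suffice: A=yellow, B=blue, C=green, D=green, E=yellow, F=yellow, G=blue, H=red. No two adjacent vertices share a color.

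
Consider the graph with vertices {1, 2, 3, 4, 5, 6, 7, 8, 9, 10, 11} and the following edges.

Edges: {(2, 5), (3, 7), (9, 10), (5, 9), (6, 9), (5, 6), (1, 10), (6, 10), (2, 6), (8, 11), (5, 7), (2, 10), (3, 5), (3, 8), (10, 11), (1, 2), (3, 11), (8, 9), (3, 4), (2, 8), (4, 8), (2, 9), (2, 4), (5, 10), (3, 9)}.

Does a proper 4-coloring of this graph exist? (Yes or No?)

2, 5, 6, 9, 10 are mutually adjacent (a clique of size 5), so at least 5 colors are needed.
So 4 colors are not enough.

No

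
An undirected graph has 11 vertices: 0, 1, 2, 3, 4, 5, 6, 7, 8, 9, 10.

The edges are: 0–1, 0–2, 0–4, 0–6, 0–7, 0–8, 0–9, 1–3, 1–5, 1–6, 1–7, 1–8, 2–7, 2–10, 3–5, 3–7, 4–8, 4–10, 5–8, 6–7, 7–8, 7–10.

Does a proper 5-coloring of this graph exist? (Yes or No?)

Yes

The chromatic number is 4. 0, 1, 7, 8 are mutually adjacent (a clique of size 4), so at least 4 colors are needed.
4 colors suffice: color a → {4, 5, 7, 9}; color b → {0, 3, 10}; color c → {1, 2}; color d → {6, 8}.
Since 5 ≥ 4, a proper 5-coloring certainly exists.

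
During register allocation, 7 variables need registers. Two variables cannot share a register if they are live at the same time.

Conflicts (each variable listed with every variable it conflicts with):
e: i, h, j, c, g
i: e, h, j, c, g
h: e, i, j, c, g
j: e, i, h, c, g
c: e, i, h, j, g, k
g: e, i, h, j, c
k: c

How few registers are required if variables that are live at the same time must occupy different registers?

e, i, h, j, c, g all conflict with each other, so at least 6 registers are needed.
6 registers suffice: register 1 → {c}; register 2 → {h, k}; register 3 → {g}; register 4 → {j}; register 5 → {i}; register 6 → {e}. No two conflicting variables share a register.

6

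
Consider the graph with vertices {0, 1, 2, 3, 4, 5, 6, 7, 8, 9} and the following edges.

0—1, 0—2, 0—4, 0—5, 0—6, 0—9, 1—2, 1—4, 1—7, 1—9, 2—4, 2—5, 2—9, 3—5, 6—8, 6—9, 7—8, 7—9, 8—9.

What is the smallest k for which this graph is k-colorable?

0, 1, 2, 9 form a clique, so at least 4 colors are needed.
4 colors suffice: 0=blue, 1=yellow, 2=green, 3=blue, 4=red, 5=red, 6=green, 7=blue, 8=yellow, 9=red. No two adjacent vertices share a color.

4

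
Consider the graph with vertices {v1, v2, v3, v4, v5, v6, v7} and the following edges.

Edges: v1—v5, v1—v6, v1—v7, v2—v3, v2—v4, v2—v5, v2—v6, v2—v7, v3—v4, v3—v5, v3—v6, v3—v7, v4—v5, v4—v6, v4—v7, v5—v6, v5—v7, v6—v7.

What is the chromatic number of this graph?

6

v2, v3, v4, v5, v6, v7 are mutually adjacent (a clique of size 6), so at least 6 colors are needed.
One proper 6-coloring: v1=4, v2=5, v3=4, v4=6, v5=2, v6=1, v7=3. Every edge joins two different colors.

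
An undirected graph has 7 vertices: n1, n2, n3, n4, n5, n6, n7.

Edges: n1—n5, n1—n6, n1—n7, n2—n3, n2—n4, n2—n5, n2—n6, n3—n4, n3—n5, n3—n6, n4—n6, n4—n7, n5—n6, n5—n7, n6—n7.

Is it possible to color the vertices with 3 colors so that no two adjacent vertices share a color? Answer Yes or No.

No

n2, n3, n5, n6 form a clique, so at least 4 colors are needed.
So 3 colors are not enough.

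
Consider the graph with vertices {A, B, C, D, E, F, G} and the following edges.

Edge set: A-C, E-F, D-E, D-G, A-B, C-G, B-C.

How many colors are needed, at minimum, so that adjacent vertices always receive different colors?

3

A, B, C are pairwise adjacent, so at least 3 colors are needed.
One proper 3-coloring: A=blue, B=green, C=red, D=green, E=red, F=blue, G=blue. Every edge joins two different colors.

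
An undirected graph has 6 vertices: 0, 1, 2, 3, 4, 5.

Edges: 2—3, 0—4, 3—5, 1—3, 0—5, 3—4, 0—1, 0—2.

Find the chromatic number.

2

1 and 3 are adjacent, so at least 2 colors are needed.
2 colors suffice: color red → {0, 3}; color blue → {1, 2, 4, 5}. Every edge joins two different colors.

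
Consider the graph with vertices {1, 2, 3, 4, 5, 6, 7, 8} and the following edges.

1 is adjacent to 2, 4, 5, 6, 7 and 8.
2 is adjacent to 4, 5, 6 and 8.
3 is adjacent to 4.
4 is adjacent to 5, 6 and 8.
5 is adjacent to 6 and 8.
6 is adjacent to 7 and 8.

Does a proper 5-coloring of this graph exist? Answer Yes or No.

1, 2, 4, 5, 6, 8 are mutually adjacent (a clique of size 6), so at least 6 colors are needed.
So 5 colors are not enough.

No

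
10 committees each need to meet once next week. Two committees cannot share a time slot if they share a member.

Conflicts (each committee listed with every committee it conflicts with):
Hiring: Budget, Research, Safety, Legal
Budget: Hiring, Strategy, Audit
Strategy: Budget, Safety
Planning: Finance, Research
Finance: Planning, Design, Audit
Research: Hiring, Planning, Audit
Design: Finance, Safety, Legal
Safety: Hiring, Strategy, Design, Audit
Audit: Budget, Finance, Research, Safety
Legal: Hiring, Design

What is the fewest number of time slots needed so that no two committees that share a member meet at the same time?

Strategy and Safety conflict, so at least 2 time slots are needed.
2 time slots suffice: time slot 1 → {Budget, Finance, Research, Safety, Legal}; time slot 2 → {Hiring, Strategy, Planning, Design, Audit}. No two conflicting committees share a time slot.

2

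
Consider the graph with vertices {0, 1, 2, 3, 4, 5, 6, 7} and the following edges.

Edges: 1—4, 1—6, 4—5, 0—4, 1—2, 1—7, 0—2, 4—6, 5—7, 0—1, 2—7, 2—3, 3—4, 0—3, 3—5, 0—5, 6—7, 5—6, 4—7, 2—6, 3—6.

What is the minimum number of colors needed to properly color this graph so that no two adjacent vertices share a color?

4

3, 4, 5, 6 are mutually adjacent (a clique of size 4), so at least 4 colors are needed.
A valid assignment using 4 colors: 0=a, 1=c, 2=b, 3=d, 4=b, 5=c, 6=a, 7=d. Every edge joins two different colors.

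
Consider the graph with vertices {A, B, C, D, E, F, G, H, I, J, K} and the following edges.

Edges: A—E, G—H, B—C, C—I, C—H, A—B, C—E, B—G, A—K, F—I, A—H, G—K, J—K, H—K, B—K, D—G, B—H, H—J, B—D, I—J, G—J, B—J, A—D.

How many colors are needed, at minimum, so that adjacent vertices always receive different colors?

B, G, H, J, K are mutually adjacent (a clique of size 5), so at least 5 colors are needed.
A valid assignment using 5 colors: A=yellow, B=red, C=green, D=blue, E=red, F=blue, G=purple, H=blue, I=red, J=yellow, K=green. Every edge joins two different colors.

5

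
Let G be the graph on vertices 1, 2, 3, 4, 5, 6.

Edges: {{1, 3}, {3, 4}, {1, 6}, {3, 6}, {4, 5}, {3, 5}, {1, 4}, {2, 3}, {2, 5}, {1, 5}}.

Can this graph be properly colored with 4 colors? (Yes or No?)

The chromatic number is 4. 1, 3, 4, 5 are pairwise adjacent (a clique of size 4), so at least 4 colors are needed.
4 colors suffice: 1=b, 2=b, 3=a, 4=d, 5=c, 6=c.
That is already a proper 4-coloring.

Yes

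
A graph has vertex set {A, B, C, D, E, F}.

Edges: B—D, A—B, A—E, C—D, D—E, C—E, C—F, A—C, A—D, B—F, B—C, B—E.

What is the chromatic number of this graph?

5

A, B, C, D, E form a clique, so at least 5 colors are needed.
One proper 5-coloring: A=5, B=1, C=2, D=4, E=3, F=3. Each edge has distinct colors on its endpoints.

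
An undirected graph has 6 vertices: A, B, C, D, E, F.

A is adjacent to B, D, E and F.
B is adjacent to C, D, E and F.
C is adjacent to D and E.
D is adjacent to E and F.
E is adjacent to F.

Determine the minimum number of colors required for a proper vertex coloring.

A, B, D, E, F form a clique, so at least 5 colors are needed.
One proper 5-coloring: A=4, B=1, C=4, D=3, E=2, F=5. Every edge joins two different colors.

5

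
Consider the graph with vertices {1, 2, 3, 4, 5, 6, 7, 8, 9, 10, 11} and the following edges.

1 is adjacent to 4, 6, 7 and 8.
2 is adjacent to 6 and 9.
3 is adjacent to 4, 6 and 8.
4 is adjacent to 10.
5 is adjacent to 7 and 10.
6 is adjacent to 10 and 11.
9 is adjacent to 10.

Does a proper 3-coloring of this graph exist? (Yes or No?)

The chromatic number is 3. The cycle 10-6-1-7-5-10 has odd length 5, so it cannot be 2-colored; at least 3 colors are needed.
One proper 3-coloring: 1=blue, 2=blue, 3=blue, 4=red, 5=green, 6=red, 7=red, 8=red, 9=red, 10=blue, 11=blue.
That is already a proper 3-coloring.

Yes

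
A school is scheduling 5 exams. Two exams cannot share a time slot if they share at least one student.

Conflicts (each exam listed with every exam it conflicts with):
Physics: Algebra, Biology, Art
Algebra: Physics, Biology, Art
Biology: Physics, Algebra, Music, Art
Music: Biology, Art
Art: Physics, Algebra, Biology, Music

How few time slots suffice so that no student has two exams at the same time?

Physics, Algebra, Biology, Art are mutually in conflict, so at least 4 time slots are needed.
4 time slots suffice: Physics=3, Algebra=4, Biology=2, Music=3, Art=1. No two conflicting exams share a time slot.

4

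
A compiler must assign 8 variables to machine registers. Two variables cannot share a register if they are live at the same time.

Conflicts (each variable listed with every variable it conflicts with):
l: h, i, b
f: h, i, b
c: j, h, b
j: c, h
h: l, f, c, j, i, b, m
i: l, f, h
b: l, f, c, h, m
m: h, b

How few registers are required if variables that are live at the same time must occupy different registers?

c, h, b all conflict with each other, so at least 3 registers are needed.
Using 3 registers: l=3, f=3, c=3, j=2, h=1, i=2, b=2, m=3. Every pair that conflicts lands in different registers.

3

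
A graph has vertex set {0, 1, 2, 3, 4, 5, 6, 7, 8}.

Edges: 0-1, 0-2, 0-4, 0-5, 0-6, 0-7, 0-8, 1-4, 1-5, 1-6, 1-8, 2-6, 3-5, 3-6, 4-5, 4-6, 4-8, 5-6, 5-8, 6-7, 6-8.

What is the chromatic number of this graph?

0, 1, 4, 5, 6, 8 are pairwise adjacent (a clique of size 6), so at least 6 colors are needed.
6 colors suffice: 0=b, 1=e, 2=c, 3=b, 4=f, 5=c, 6=a, 7=c, 8=d. Every edge joins two different colors.

6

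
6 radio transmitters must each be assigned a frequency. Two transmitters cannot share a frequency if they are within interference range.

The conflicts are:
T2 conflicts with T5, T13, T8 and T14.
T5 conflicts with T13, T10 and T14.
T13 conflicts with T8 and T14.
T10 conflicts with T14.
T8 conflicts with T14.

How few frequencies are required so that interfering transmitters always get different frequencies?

4

T2, T13, T8, T14 are mutually in conflict, so at least 4 frequencies are needed.
4 frequencies suffice: frequency 1 → {T14}; frequency 2 → {T5, T8}; frequency 3 → {T13, T10}; frequency 4 → {T2}. No two conflicting transmitters share a frequency.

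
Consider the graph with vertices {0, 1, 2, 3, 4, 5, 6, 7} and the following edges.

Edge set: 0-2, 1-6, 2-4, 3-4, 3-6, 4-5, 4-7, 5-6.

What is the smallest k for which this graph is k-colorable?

2

5 and 6 are adjacent, so at least 2 colors are needed.
A valid assignment using 2 colors: 0=red, 1=blue, 2=blue, 3=blue, 4=red, 5=blue, 6=red, 7=blue. Each edge has distinct colors on its endpoints.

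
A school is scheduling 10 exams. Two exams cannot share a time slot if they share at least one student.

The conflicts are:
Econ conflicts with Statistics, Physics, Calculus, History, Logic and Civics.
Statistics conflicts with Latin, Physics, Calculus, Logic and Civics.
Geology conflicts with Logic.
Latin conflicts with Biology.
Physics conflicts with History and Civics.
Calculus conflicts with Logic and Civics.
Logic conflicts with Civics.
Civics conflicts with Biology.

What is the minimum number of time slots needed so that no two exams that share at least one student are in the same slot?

Econ, Statistics, Calculus, Logic, Civics pairwise conflict, so at least 5 time slots are needed.
5 time slots suffice: Econ=2, Statistics=1, Geology=1, Latin=2, Physics=4, Calculus=5, History=1, Logic=4, Civics=3, Biology=1. Every pair that conflicts lands in different time slots.

5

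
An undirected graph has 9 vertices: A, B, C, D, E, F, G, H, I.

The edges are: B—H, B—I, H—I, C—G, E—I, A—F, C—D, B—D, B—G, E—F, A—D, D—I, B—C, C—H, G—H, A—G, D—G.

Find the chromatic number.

4

B, C, G, H are mutually adjacent (a clique of size 4), so at least 4 colors are needed.
4 colors suffice: color 1 → {F, G, I}; color 2 → {D, E, H}; color 3 → {A, B}; color 4 → {C}. Every edge joins two different colors.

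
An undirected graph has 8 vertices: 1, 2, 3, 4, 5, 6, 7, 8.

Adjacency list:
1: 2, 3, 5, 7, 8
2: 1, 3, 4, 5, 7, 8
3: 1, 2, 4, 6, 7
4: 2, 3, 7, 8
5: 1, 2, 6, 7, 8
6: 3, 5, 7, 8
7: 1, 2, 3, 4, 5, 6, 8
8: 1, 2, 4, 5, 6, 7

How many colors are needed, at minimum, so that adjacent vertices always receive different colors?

1, 2, 5, 7, 8 are mutually adjacent (a clique of size 5), so at least 5 colors are needed.
5 colors suffice: color red → {7}; color blue → {2, 6}; color green → {3, 8}; color yellow → {1, 4}; color purple → {5}. No two adjacent vertices share a color.

5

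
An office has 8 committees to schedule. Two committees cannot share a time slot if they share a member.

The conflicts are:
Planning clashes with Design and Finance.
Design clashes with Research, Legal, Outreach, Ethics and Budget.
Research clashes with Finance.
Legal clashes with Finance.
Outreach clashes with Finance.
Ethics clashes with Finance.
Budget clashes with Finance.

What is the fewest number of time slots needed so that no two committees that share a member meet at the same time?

2

Design and Budget conflict, so at least 2 time slots are needed.
2 time slots suffice: Planning=2, Design=1, Research=2, Legal=2, Outreach=2, Ethics=2, Budget=2, Finance=1. Each listed conflict is separated.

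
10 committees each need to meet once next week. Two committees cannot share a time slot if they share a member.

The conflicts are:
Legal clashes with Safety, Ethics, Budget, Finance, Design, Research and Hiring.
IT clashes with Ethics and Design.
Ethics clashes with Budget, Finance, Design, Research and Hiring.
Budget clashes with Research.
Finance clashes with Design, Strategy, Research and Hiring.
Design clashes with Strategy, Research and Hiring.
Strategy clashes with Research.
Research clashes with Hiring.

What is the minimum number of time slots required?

Legal, Ethics, Finance, Design, Research, Hiring pairwise conflict, so at least 6 time slots are needed.
6 time slots suffice: time slot 1 → {Legal, IT, Strategy}; time slot 2 → {Safety, Budget, Design}; time slot 3 → {Ethics}; time slot 4 → {Research}; time slot 5 → {Finance}; time slot 6 → {Hiring}. No two conflicting committees share a time slot.

6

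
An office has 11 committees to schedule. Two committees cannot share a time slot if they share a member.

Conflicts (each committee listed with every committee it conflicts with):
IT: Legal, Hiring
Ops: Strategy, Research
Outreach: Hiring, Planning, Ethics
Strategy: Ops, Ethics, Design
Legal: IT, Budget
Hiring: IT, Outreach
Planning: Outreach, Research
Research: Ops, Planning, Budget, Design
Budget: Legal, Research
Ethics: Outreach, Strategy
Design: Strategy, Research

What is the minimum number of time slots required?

3

The cycle IT-Legal-Budget-Research-Planning-Outreach-Hiring-IT has odd length 7, so it cannot be 2-colored; at least 3 time slots are needed.
A valid assignment using 3 time slots: IT=1, Ops=2, Outreach=1, Strategy=1, Legal=2, Hiring=2, Planning=2, Research=1, Budget=3, Ethics=2, Design=2. Each listed conflict is separated.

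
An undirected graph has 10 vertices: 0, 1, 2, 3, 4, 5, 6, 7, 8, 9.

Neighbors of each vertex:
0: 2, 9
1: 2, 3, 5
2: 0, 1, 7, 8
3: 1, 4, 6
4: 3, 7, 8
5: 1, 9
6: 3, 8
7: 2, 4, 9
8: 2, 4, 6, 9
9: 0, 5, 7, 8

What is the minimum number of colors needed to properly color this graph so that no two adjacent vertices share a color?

The cycle 9-5-1-2-0-9 has odd length 5, so it cannot be 2-colored; at least 3 colors are needed.
3 colors suffice: color red → {0, 1, 7, 8}; color blue → {2, 3, 9}; color green → {4, 5, 6}. Each edge has distinct colors on its endpoints.

3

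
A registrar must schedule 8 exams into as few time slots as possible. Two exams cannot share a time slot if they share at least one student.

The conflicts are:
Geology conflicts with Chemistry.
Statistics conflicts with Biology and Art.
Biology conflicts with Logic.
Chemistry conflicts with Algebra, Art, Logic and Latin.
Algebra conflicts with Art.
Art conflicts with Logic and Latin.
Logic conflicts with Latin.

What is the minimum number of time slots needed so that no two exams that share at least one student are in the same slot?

4

Chemistry, Art, Logic, Latin pairwise conflict, so at least 4 time slots are needed.
A valid assignment using 4 time slots: Geology=1, Statistics=2, Biology=1, Chemistry=2, Algebra=3, Art=1, Logic=3, Latin=4. Each listed conflict is separated.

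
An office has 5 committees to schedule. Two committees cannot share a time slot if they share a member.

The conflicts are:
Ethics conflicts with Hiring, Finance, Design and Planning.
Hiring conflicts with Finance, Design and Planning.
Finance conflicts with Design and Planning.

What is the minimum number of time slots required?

4

Ethics, Hiring, Finance, Planning are mutually in conflict, so at least 4 time slots are needed.
4 time slots suffice: Ethics=1, Hiring=2, Finance=3, Design=4, Planning=4. Every pair that conflicts lands in different time slots.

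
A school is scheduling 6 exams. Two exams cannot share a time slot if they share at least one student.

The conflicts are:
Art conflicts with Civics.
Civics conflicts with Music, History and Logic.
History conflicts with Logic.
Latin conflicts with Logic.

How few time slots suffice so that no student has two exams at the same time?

Civics, History, Logic are mutually in conflict, so at least 3 time slots are needed.
3 time slots suffice: Art=2, Civics=1, Music=2, History=3, Latin=1, Logic=2. No two conflicting exams share a time slot.

3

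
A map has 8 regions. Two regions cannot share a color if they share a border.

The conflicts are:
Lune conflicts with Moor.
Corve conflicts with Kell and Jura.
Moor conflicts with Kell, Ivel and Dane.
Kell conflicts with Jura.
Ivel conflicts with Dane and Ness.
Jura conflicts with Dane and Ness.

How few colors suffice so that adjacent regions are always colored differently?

3

Corve, Kell, Jura pairwise conflict, so at least 3 colors are needed.
3 colors suffice: color 1 → {Moor, Jura}; color 2 → {Lune, Kell, Ivel}; color 3 → {Corve, Dane, Ness}. Each listed conflict is separated.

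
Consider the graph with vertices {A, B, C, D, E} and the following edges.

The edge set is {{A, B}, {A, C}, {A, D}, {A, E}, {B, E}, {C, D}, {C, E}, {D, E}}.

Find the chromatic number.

4

A, C, D, E form a clique, so at least 4 colors are needed.
4 colors suffice: A=blue, B=green, C=green, D=yellow, E=red. No two adjacent vertices share a color.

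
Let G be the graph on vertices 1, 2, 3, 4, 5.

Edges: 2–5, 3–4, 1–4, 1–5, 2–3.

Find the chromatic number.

The cycle 5-2-3-4-1-5 has odd length 5, so it cannot be 2-colored; at least 3 colors are needed.
3 colors suffice: color a → {1, 3}; color b → {2, 4}; color c → {5}. Each edge has distinct colors on its endpoints.

3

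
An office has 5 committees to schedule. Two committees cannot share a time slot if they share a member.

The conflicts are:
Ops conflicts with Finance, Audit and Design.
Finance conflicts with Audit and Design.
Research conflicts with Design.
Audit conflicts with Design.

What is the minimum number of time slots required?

4

Ops, Finance, Audit, Design all conflict with each other, so at least 4 time slots are needed.
4 time slots suffice: time slot 1 → {Design}; time slot 2 → {Ops, Research}; time slot 3 → {Finance}; time slot 4 → {Audit}. Every pair that conflicts lands in different time slots.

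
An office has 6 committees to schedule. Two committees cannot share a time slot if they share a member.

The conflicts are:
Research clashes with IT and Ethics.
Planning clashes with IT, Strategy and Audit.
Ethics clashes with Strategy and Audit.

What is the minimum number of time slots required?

3

The cycle Research-Ethics-Audit-Planning-IT-Research has odd length 5, so it cannot be 2-colored; at least 3 time slots are needed.
3 time slots suffice: time slot 1 → {Planning, Ethics}; time slot 2 → {Research, Strategy, Audit}; time slot 3 → {IT}. Each listed conflict is separated.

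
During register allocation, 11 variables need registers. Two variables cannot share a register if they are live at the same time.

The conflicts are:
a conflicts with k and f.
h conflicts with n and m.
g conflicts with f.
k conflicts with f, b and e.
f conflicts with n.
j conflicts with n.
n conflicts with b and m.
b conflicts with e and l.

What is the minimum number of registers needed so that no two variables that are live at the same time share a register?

3

k, b, e all conflict with each other, so at least 3 registers are needed.
3 registers suffice: register 1 → {g, k, n, l}; register 2 → {h, f, j, b}; register 3 → {a, e, m}. Each listed conflict is separated.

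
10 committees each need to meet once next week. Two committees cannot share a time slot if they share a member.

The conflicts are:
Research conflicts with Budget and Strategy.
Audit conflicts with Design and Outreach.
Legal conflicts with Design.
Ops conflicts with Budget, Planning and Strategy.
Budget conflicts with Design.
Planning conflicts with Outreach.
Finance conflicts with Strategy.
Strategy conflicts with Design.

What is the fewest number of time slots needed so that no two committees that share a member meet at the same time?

Audit and Outreach conflict, so at least 2 time slots are needed.
2 time slots suffice: Research=1, Audit=2, Legal=2, Ops=1, Budget=2, Planning=2, Finance=1, Strategy=2, Design=1, Outreach=1. Every pair that conflicts lands in different time slots.

2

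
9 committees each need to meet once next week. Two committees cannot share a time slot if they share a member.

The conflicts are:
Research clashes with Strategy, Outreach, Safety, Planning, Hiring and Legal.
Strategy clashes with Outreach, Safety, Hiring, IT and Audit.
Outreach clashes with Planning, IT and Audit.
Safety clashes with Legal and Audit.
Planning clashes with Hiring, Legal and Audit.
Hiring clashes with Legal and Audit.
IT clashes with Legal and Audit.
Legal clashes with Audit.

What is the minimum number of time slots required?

Strategy, Outreach, IT, Audit pairwise conflict, so at least 4 time slots are needed.
Using 4 time slots: Research=1, Strategy=2, Outreach=3, Safety=3, Planning=4, Hiring=3, IT=4, Legal=2, Audit=1. Each listed conflict is separated.

4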